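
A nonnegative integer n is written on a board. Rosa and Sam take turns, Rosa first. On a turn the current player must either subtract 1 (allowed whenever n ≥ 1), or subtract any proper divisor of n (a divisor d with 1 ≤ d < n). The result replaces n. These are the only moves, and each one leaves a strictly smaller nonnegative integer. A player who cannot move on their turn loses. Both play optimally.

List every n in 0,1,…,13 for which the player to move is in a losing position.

0, 2, 5, 7, 9, 11, 13

Build the W/L table. Terminal = L. A non-terminal position is W if it has a move to some L; otherwise it is L.
n=0: no move → L
n=1: reaches L-position 0 → W
n=2: only reaches 1(W), which is W → L
n=3: reaches L-position 2 → W
n=4: reaches L-position 2 → W
n=5: only reaches 4(W), which is W → L
n=6: reaches L-position 5 → W
n=7: only reaches 6(W), which is W → L
n=8: reaches L-position 7 → W
n=9: only reaches 6(W), 8(W), all W → L
n=10: reaches L-position 5 → W
n=11: only reaches 10(W), which is W → L
n=12: reaches L-position 9 → W
n=13: only reaches 12(W), which is W → L
Reading off the rows marked L gives the requested list; there are 7 such values of n.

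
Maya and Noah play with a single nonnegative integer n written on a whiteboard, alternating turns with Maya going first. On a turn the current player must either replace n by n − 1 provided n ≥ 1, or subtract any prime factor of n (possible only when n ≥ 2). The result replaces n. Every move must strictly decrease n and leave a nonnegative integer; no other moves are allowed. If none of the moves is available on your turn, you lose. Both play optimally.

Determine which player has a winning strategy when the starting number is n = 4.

Noah wins.

Label each position W (a win for the player to move) or L (a loss). A position with no legal move is L; any other position is W exactly when some move reaches an L, and L when every move reaches a W.
n=0: no move → L
n=1: →0(L), so W
n=2: →0(L), so W
n=3: →0(L), so W
n=4: →2(W), 3(W) — all W, so L
Every move from 4 reaches a W position, so the mover loses.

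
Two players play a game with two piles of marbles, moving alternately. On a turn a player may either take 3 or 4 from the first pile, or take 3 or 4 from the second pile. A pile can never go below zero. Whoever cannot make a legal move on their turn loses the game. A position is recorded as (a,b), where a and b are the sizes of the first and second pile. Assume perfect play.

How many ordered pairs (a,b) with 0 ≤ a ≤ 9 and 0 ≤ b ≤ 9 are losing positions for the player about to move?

Build the W/L table. Terminal = L. A non-terminal position is W if it has a move to some L; otherwise it is L.
Every move lowers a or b (never raises either), so fill the grid row by row in increasing a, and left to right within a row: each cell's successors are then already labelled.
      b=0  b=1  b=2  b=3  b=4  b=5  b=6  b=7  b=8  b=9
a=0:    L    L    L    W    W    W    W    L    L    L
a=1:    L    L    L    W    W    W    W    L    L    L
a=2:    L    L    L    W    W    W    W    L    L    L
a=3:    W    W    W    L    L    L    W    W    W    W
a=4:    W    W    W    L    L    L    W    W    W    W
a=5:    W    W    W    L    L    L    W    W    W    W
a=6:    W    W    W    W    W    W    L    W    W    W
a=7:    L    L    L    W    W    W    W    L    L    L
a=8:    L    L    L    W    W    W    W    L    L    L
a=9:    L    L    L    W    W    W    W    L    L    L
Cells with no legal move (terminal, hence L): (0,0), (0,1), (0,2), (1,0), (1,1), (1,2), (2,0), (2,1), (2,2).
The remaining L cells, each justified by listing all of its moves:
(0,7): L (options (0,4)(W), (0,3)(W) are all W)
(0,8): L (options (0,5)(W), (0,4)(W) are all W)
(0,9): L (options (0,6)(W), (0,5)(W) are all W)
(1,7): L (options (1,4)(W), (1,3)(W) are all W)
(1,8): L (options (1,5)(W), (1,4)(W) are all W)
(1,9): L (options (1,6)(W), (1,5)(W) are all W)
(2,7): L (options (2,4)(W), (2,3)(W) are all W)
(2,8): L (options (2,5)(W), (2,4)(W) are all W)
(2,9): L (options (2,6)(W), (2,5)(W) are all W)
(3,3): L (options (0,3)(W), (3,0)(W) are all W)
(3,4): L (options (0,4)(W), (3,1)(W), (3,0)(W) are all W)
(3,5): L (options (0,5)(W), (3,2)(W), (3,1)(W) are all W)
(4,3): L (options (1,3)(W), (0,3)(W), (4,0)(W) are all W)
(4,4): L (options (1,4)(W), (0,4)(W), (4,1)(W), (4,0)(W) are all W)
(4,5): L (options (1,5)(W), (0,5)(W), (4,2)(W), (4,1)(W) are all W)
(5,3): L (options (2,3)(W), (1,3)(W), (5,0)(W) are all W)
(5,4): L (options (2,4)(W), (1,4)(W), (5,1)(W), (5,0)(W) are all W)
(5,5): L (options (2,5)(W), (1,5)(W), (5,2)(W), (5,1)(W) are all W)
(6,6): L (options (3,6)(W), (2,6)(W), (6,3)(W), (6,2)(W) are all W)
(7,0): L (options (4,0)(W), (3,0)(W) are all W)
(7,1): L (options (4,1)(W), (3,1)(W) are all W)
(7,2): L (options (4,2)(W), (3,2)(W) are all W)
(7,7): L (options (4,7)(W), (3,7)(W), (7,4)(W), (7,3)(W) are all W)
(7,8): L (options (4,8)(W), (3,8)(W), (7,5)(W), (7,4)(W) are all W)
(7,9): L (options (4,9)(W), (3,9)(W), (7,6)(W), (7,5)(W) are all W)
(8,0): L (options (5,0)(W), (4,0)(W) are all W)
(8,1): L (options (5,1)(W), (4,1)(W) are all W)
(8,2): L (options (5,2)(W), (4,2)(W) are all W)
(8,7): L (options (5,7)(W), (4,7)(W), (8,4)(W), (8,3)(W) are all W)
(8,8): L (options (5,8)(W), (4,8)(W), (8,5)(W), (8,4)(W) are all W)
(8,9): L (options (5,9)(W), (4,9)(W), (8,6)(W), (8,5)(W) are all W)
(9,0): L (options (6,0)(W), (5,0)(W) are all W)
(9,1): L (options (6,1)(W), (5,1)(W) are all W)
(9,2): L (options (6,2)(W), (5,2)(W) are all W)
(9,7): L (options (6,7)(W), (5,7)(W), (9,4)(W), (9,3)(W) are all W)
(9,8): L (options (6,8)(W), (5,8)(W), (9,5)(W), (9,4)(W) are all W)
(9,9): L (options (6,9)(W), (5,9)(W), (9,6)(W), (9,5)(W) are all W)
Every other cell has at least one move into one of the L cells above, so it is W.
L cells per row: a=0: 6, a=1: 6, a=2: 6, a=3: 3, a=4: 3, a=5: 3, a=6: 1, a=7: 6, a=8: 6, a=9: 6; total 46.

46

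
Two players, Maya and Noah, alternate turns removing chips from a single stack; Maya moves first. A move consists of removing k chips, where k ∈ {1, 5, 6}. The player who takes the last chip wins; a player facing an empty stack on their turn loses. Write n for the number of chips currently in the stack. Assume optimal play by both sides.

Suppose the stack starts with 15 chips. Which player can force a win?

Noah wins.

Use the standard recursion: the mover loses at a terminal position; elsewhere, the mover wins exactly when some move hands the opponent an L position.
n=0: no move → L
n=1: W (go to 0, an L position)
n=2: L (sole option 1(W) is W)
n=3: W (go to 2, an L position)
n=4: L (sole option 3(W) is W)
n=5: W (go to 4, an L position)
n=6: W (go to 0, an L position)
n=7: W (go to 2, an L position)
n=8: W (go to 2, an L position)
n=9: W (go to 4, an L position)
n=10: W (go to 4, an L position)
n=11: L (options 10(W), 6(W), 5(W) are all W)
n=12: W (go to 11, an L position)
n=13: L (options 12(W), 8(W), 7(W) are all W)
n=14: W (go to 13, an L position)
n=15: L (options 14(W), 10(W), 9(W) are all W)
Every move from 15 reaches a W position, so the mover loses.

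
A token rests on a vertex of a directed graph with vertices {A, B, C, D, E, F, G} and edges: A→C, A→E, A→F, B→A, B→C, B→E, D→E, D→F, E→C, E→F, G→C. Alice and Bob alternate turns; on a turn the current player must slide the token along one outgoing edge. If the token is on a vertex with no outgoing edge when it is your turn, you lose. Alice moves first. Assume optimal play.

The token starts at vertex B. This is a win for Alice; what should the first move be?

Classify positions by backward induction: terminal positions (no move available) are L. From any other position, the mover wins iff some move reaches an L.
Every edge goes from a vertex to one that appears earlier in the order F, C, E, A, B, D, G, so processing vertices in that order labels each vertex after all of its successors.
F: no outgoing edge → L
C: no outgoing edge → L
E: W (go to C, an L position)
A: W (go to C, an L position)
B: W (go to C, an L position)
D: W (go to F, an L position)
G: W (go to C, an L position)
From B, the L positions reachable in one move are: C.

Move to C.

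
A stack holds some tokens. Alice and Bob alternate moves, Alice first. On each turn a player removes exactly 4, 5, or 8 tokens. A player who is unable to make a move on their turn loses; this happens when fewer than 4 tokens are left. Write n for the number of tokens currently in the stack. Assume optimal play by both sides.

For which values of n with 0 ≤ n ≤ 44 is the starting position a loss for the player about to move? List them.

0, 1, 2, 3, 12, 13, 14, 15, 24, 25, 26, 27, 36, 37, 38, 39

Positions with no move are L. A position that does have a move is losing for the player to move precisely when every available move leads to a winning position for the opponent. Fill in the labels:
n=0: no move → L
n=1: no move → L
n=2: no move → L
n=3: no move → L
n=4: W (go to 0, an L position)
n=5: W (go to 1, an L position)
n=6: W (go to 2, an L position)
n=7: W (go to 3, an L position)
n=8: W (go to 3, an L position)
n=9: W (go to 1, an L position)
n=10: W (go to 2, an L position)
n=11: W (go to 3, an L position)
n=12: L (options 8(W), 7(W), 4(W) are all W)
n=13: L (options 9(W), 8(W), 5(W) are all W)
n=14: L (options 10(W), 9(W), 6(W) are all W)
n=15: L (options 11(W), 10(W), 7(W) are all W)
n=16: W (go to 12, an L position)
n=17: W (go to 13, an L position)
n=18: W (go to 14, an L position)
n=19: W (go to 15, an L position)
n=20: W (go to 15, an L position)
n=21: W (go to 13, an L position)
n=22: W (go to 14, an L position)
n=23: W (go to 15, an L position)
n=24: L (options 20(W), 19(W), 16(W) are all W)
n=25: L (options 21(W), 20(W), 17(W) are all W)
n=26: L (options 22(W), 21(W), 18(W) are all W)
n=27: L (options 23(W), 22(W), 19(W) are all W)
n=28: W (go to 24, an L position)
n=29: W (go to 25, an L position)
n=30: W (go to 26, an L position)
n=31: W (go to 27, an L position)
n=32: W (go to 27, an L position)
n=33: W (go to 25, an L position)
n=34: W (go to 26, an L position)
n=35: W (go to 27, an L position)
n=36: L (options 32(W), 31(W), 28(W) are all W)
n=37: L (options 33(W), 32(W), 29(W) are all W)
n=38: L (options 34(W), 33(W), 30(W) are all W)
n=39: L (options 35(W), 34(W), 31(W) are all W)
n=40: W (go to 36, an L position)
n=41: W (go to 37, an L position)
n=42: W (go to 38, an L position)
n=43: W (go to 39, an L position)
n=44: W (go to 39, an L position)
The losing starting values of n are exactly the entries labelled L in this table (16 of them).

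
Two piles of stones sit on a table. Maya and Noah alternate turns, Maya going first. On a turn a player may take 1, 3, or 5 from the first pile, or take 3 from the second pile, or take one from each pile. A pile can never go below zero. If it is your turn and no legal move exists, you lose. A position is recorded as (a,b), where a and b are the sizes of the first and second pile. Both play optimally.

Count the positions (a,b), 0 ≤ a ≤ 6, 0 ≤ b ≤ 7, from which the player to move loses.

Work bottom-up. With no move the player to move loses. Otherwise the position is W if at least one move leads to an L position for the opponent, and L if every move leads to a W.
Every move lowers a or b (never raises either), so fill the grid row by row in increasing a, and left to right within a row: each cell's successors are then already labelled.
      b=0  b=1  b=2  b=3  b=4  b=5  b=6  b=7
a=0:    L    L    L    W    W    W    L    L
a=1:    W    W    W    W    L    L    W    W
a=2:    L    L    L    W    W    W    W    L
a=3:    W    W    W    W    L    L    W    W
a=4:    L    L    L    W    W    W    W    L
a=5:    W    W    W    W    L    L    W    W
a=6:    L    L    L    W    W    W    W    L
Cells with no legal move (terminal, hence L): (0,0), (0,1), (0,2).
The remaining L cells, each justified by listing all of its moves:
(0,6): L (sole option (0,3)(W) is W)
(0,7): L (sole option (0,4)(W) is W)
(1,4): L (options (0,4)(W), (1,1)(W), (0,3)(W) are all W)
(1,5): L (options (0,5)(W), (1,2)(W), (0,4)(W) are all W)
(2,0): L (sole option (1,0)(W) is W)
(2,1): L (options (1,1)(W), (1,0)(W) are all W)
(2,2): L (options (1,2)(W), (1,1)(W) are all W)
(2,7): L (options (1,7)(W), (2,4)(W), (1,6)(W) are all W)
(3,4): L (options (2,4)(W), (0,4)(W), (3,1)(W), (2,3)(W) are all W)
(3,5): L (options (2,5)(W), (0,5)(W), (3,2)(W), (2,4)(W) are all W)
(4,0): L (options (3,0)(W), (1,0)(W) are all W)
(4,1): L (options (3,1)(W), (1,1)(W), (3,0)(W) are all W)
(4,2): L (options (3,2)(W), (1,2)(W), (3,1)(W) are all W)
(4,7): L (options (3,7)(W), (1,7)(W), (4,4)(W), (3,6)(W) are all W)
(5,4): L (options (4,4)(W), (2,4)(W), (0,4)(W), (5,1)(W), (4,3)(W) are all W)
(5,5): L (options (4,5)(W), (2,5)(W), (0,5)(W), (5,2)(W), (4,4)(W) are all W)
(6,0): L (options (5,0)(W), (3,0)(W), (1,0)(W) are all W)
(6,1): L (options (5,1)(W), (3,1)(W), (1,1)(W), (5,0)(W) are all W)
(6,2): L (options (5,2)(W), (3,2)(W), (1,2)(W), (5,1)(W) are all W)
(6,7): L (options (5,7)(W), (3,7)(W), (1,7)(W), (6,4)(W), (5,6)(W) are all W)
Every other cell has at least one move into one of the L cells above, so it is W.
L cells per row: a=0: 5, a=1: 2, a=2: 4, a=3: 2, a=4: 4, a=5: 2, a=6: 4; total 23.

23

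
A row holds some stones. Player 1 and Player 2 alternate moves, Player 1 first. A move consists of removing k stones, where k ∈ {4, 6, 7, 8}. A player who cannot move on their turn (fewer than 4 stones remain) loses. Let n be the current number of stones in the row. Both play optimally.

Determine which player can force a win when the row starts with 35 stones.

Classify positions by backward induction: terminal positions (no move available) are L. From any other position, the mover wins iff some move reaches an L.
n=0: no move → L
n=1: no move → L
n=2: no move → L
n=3: no move → L
n=4: can move to 0, which is L ⇒ W
n=5: can move to 1, which is L ⇒ W
n=6: can move to 2, which is L ⇒ W
n=7: can move to 3, which is L ⇒ W
n=8: can move to 2, which is L ⇒ W
n=9: can move to 3, which is L ⇒ W
n=10: can move to 3, which is L ⇒ W
n=11: can move to 3, which is L ⇒ W
n=12: moves to 8(W), 6(W), 5(W), 4(W); every one is W ⇒ L
n=13: moves to 9(W), 7(W), 6(W), 5(W); every one is W ⇒ L
n=14: moves to 10(W), 8(W), 7(W), 6(W); every one is W ⇒ L
n=15: moves to 11(W), 9(W), 8(W), 7(W); every one is W ⇒ L
n=16: can move to 12, which is L ⇒ W
n=17: can move to 13, which is L ⇒ W
n=18: can move to 14, which is L ⇒ W
n=19: can move to 15, which is L ⇒ W
n=20: can move to 14, which is L ⇒ W
n=21: can move to 15, which is L ⇒ W
n=22: can move to 15, which is L ⇒ W
n=23: can move to 15, which is L ⇒ W
n=24: moves to 20(W), 18(W), 17(W), 16(W); every one is W ⇒ L
n=25: moves to 21(W), 19(W), 18(W), 17(W); every one is W ⇒ L
n=26: moves to 22(W), 20(W), 19(W), 18(W); every one is W ⇒ L
n=27: moves to 23(W), 21(W), 20(W), 19(W); every one is W ⇒ L
n=28: can move to 24, which is L ⇒ W
n=29: can move to 25, which is L ⇒ W
n=30: can move to 26, which is L ⇒ W
n=31: can move to 27, which is L ⇒ W
n=32: can move to 26, which is L ⇒ W
n=33: can move to 27, which is L ⇒ W
n=34: can move to 27, which is L ⇒ W
n=35: can move to 27, which is L ⇒ W
The starting position 35 is W: Player 1 should remove 8, leaving 27, handing over an L position.

Player 1 wins.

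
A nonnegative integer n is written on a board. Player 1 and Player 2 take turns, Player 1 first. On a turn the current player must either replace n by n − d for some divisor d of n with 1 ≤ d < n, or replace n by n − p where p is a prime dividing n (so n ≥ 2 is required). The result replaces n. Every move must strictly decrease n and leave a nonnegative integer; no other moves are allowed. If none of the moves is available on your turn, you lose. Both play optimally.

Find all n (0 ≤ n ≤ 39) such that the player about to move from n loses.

Use the standard recursion: the mover loses at a terminal position; elsewhere, the mover wins exactly when some move hands the opponent an L position.
n=0: no move → L
n=1: no move → L
n=2: →0(L), so W
n=3: →0(L), so W
n=4: →2(W), 3(W) — all W, so L
n=5: →0(L), so W
n=6: →4(L), so W
n=7: →0(L), so W
n=8: →4(L), so W
n=9: →6(W), 8(W) — all W, so L
n=10: →9(L), so W
n=11: →0(L), so W
n=12: →9(L), so W
n=13: →0(L), so W
n=14: →7(W), 12(W), 13(W) — all W, so L
n=15: →14(L), so W
n=16: →14(L), so W
n=17: →0(L), so W
n=18: →9(L), so W
n=19: →0(L), so W
n=20: →10(W), 15(W), 16(W), 18(W), 19(W) — all W, so L
n=21: →14(L), so W
n=22: →20(L), so W
n=23: →0(L), so W
n=24: →20(L), so W
n=25: →20(L), so W
n=26: →13(W), 24(W), 25(W) — all W, so L
n=27: →26(L), so W
n=28: →14(L), so W
n=29: →0(L), so W
n=30: →20(L), so W
n=31: →0(L), so W
n=32: →16(W), 24(W), 28(W), 30(W), 31(W) — all W, so L
n=33: →32(L), so W
n=34: →32(L), so W
n=35: →28(W), 30(W), 34(W) — all W, so L
n=36: →32(L), so W
n=37: →0(L), so W
n=38: →19(W), 36(W), 37(W) — all W, so L
n=39: →26(L), so W
The losing starting values of n are exactly the entries labelled L in this table (10 of them).

0, 1, 4, 9, 14, 20, 26, 32, 35, 38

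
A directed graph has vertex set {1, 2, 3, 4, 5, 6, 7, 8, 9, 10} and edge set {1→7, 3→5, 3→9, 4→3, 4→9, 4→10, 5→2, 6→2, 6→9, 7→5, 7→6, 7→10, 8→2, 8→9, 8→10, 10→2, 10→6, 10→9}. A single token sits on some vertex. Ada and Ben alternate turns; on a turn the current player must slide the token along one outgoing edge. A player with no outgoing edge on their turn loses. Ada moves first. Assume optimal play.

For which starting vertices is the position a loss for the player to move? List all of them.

2, 7, 9

Positions with no move are L. A position that does have a move is losing for the player to move precisely when every available move leads to a winning position for the opponent. Fill in the labels:
Every edge goes from a vertex to one that appears earlier in the order 9, 2, 6, 10, 5, 8, 7, 3, 1, 4, so processing vertices in that order labels each vertex after all of its successors.
9: no outgoing edge → L
2: no outgoing edge → L
6: can move to 2, which is L ⇒ W
10: can move to 2, which is L ⇒ W
5: can move to 2, which is L ⇒ W
8: can move to 2, which is L ⇒ W
7: moves to 5(W), 10(W), 6(W); every one is W ⇒ L
3: can move to 9, which is L ⇒ W
1: can move to 7, which is L ⇒ W
4: can move to 9, which is L ⇒ W
Reading off the rows marked L gives the requested list; there are 3 such vertices.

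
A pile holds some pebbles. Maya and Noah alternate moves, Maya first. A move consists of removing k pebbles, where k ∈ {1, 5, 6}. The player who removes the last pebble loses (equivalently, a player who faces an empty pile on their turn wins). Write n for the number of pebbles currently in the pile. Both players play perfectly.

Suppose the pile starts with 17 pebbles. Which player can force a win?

Positions with no move are W. A position that does have a move is losing for the player to move precisely when every available move leads to a winning position for the opponent. Fill in the labels:
n=0: no move; the opponent has just taken the last pebble and therefore loses → W
n=1: →0(W) only, which is W, so L
n=2: →1(L), so W
n=3: →2(W) only, which is W, so L
n=4: →3(L), so W
n=5: →4(W), 0(W) — all W, so L
n=6: →5(L), so W
n=7: →1(L), so W
n=8: →3(L), so W
n=9: →3(L), so W
n=10: →5(L), so W
n=11: →5(L), so W
n=12: →11(W), 7(W), 6(W) — all W, so L
n=13: →12(L), so W
n=14: →13(W), 9(W), 8(W) — all W, so L
n=15: →14(L), so W
n=16: →15(W), 11(W), 10(W) — all W, so L
n=17: →16(L), so W
From 17 Maya can remove 1, leaving 16, reaching an L position.

Maya wins.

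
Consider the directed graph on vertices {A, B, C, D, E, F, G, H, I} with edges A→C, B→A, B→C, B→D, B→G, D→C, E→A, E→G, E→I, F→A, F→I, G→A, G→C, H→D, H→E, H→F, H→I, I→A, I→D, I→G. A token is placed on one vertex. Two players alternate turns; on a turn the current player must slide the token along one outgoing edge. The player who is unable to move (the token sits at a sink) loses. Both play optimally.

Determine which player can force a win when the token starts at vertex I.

Positions with no move are L. A position that does have a move is losing for the player to move precisely when every available move leads to a winning position for the opponent. Fill in the labels:
Every edge goes from a vertex to one that appears earlier in the order C, A, G, D, I, E, F, H, B, so processing vertices in that order labels each vertex after all of its successors.
C: no outgoing edge → L
A: can move to C, which is L ⇒ W
G: can move to C, which is L ⇒ W
D: can move to C, which is L ⇒ W
I: moves to D(W), G(W), A(W); every one is W ⇒ L
E: can move to I, which is L ⇒ W
F: can move to I, which is L ⇒ W
H: can move to I, which is L ⇒ W
B: can move to C, which is L ⇒ W
Every move from I reaches a W position, so the mover loses.

The second player wins.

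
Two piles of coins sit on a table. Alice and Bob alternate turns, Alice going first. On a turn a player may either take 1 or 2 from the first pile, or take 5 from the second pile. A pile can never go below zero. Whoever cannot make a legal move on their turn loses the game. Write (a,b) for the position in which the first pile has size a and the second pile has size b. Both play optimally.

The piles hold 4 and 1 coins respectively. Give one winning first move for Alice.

Classify positions by backward induction: terminal positions (no move available) are L. From any other position, the mover wins iff some move reaches an L.
No move ever increases a pile, so every position that can arise here has a ≤ 4 and b ≤ 1; it is enough to label the cells with 0 ≤ a ≤ 4 and 0 ≤ b ≤ 1.
Every move lowers a or b (never raises either), so fill the grid row by row in increasing a, and left to right within a row: each cell's successors are then already labelled.
      b=0  b=1
a=0:    L    L
a=1:    W    W
a=2:    W    W
a=3:    L    L
a=4:    W    W
Cells with no legal move (terminal, hence L): (0,0), (0,1).
The remaining L cells, each justified by listing all of its moves:
(3,0): L (options (2,0)(W), (1,0)(W) are all W)
(3,1): L (options (2,1)(W), (1,1)(W) are all W)
Every other cell has at least one move into one of the L cells above, so it is W.
From (4,1), the L positions reachable in one move are: (3,1).

Move to (3,1).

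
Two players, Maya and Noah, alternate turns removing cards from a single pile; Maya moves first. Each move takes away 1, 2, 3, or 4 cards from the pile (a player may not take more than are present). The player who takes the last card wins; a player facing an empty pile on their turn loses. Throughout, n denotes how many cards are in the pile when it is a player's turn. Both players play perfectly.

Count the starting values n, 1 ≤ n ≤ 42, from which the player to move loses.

Work bottom-up. With no move the player to move loses. Otherwise the position is W if at least one move leads to an L position for the opponent, and L if every move leads to a W.
n=0: no move → L
n=1: reaches L-position 0 → W
n=2: reaches L-position 0 → W
n=3: reaches L-position 0 → W
n=4: reaches L-position 0 → W
n=5: only reaches 4(W), 3(W), 2(W), 1(W), all W → L
n=6: reaches L-position 5 → W
n=7: reaches L-position 5 → W
n=8: reaches L-position 5 → W
n=9: reaches L-position 5 → W
n=10: only reaches 9(W), 8(W), 7(W), 6(W), all W → L
n=11: reaches L-position 10 → W
n=12: reaches L-position 10 → W
n=13: reaches L-position 10 → W
n=14: reaches L-position 10 → W
n=15: only reaches 14(W), 13(W), 12(W), 11(W), all W → L
n=16: reaches L-position 15 → W
n=17: reaches L-position 15 → W
n=18: reaches L-position 15 → W
n=19: reaches L-position 15 → W
n=20: only reaches 19(W), 18(W), 17(W), 16(W), all W → L
n=21: reaches L-position 20 → W
n=22: reaches L-position 20 → W
n=23: reaches L-position 20 → W
n=24: reaches L-position 20 → W
n=25: only reaches 24(W), 23(W), 22(W), 21(W), all W → L
n=26: reaches L-position 25 → W
n=27: reaches L-position 25 → W
n=28: reaches L-position 25 → W
n=29: reaches L-position 25 → W
n=30: only reaches 29(W), 28(W), 27(W), 26(W), all W → L
n=31: reaches L-position 30 → W
n=32: reaches L-position 30 → W
n=33: reaches L-position 30 → W
n=34: reaches L-position 30 → W
n=35: only reaches 34(W), 33(W), 32(W), 31(W), all W → L
n=36: reaches L-position 35 → W
n=37: reaches L-position 35 → W
n=38: reaches L-position 35 → W
n=39: reaches L-position 35 → W
n=40: only reaches 39(W), 38(W), 37(W), 36(W), all W → L
n=41: reaches L-position 40 → W
n=42: reaches L-position 40 → W
L entries with 1 ≤ n ≤ 42 (n=0 is outside the asked range and is not counted): n = 5, 10, 15, 20, 25, 30, 35, 40; that makes 8.

8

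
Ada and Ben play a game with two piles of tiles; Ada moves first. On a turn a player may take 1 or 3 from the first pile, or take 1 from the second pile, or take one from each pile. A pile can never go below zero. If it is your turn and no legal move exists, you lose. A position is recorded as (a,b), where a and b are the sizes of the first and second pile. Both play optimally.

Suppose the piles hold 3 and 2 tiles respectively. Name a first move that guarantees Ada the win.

Positions with no move are L. A position that does have a move is losing for the player to move precisely when every available move leads to a winning position for the opponent. Fill in the labels:
No move ever increases a pile, so every position that can arise here has a ≤ 3 and b ≤ 2; it is enough to label the cells with 0 ≤ a ≤ 3 and 0 ≤ b ≤ 2.
Every move lowers a or b (never raises either), so fill the grid row by row in increasing a, and left to right within a row: each cell's successors are then already labelled.
      b=0  b=1  b=2
a=0:    L    W    L
a=1:    W    W    W
a=2:    L    W    L
a=3:    W    W    W
Cells with no legal move (terminal, hence L): (0,0).
The remaining L cells, each justified by listing all of its moves:
(0,2): the only move is to (0,1)(W), a W ⇒ L
(2,0): the only move is to (1,0)(W), a W ⇒ L
(2,2): moves to (1,2)(W), (2,1)(W), (1,1)(W); every one is W ⇒ L
Every other cell has at least one move into one of the L cells above, so it is W.
From (3,2), the L positions reachable in one move are: (2,2), (0,2). Any move reaching one of these is winning.

Move to (2,2).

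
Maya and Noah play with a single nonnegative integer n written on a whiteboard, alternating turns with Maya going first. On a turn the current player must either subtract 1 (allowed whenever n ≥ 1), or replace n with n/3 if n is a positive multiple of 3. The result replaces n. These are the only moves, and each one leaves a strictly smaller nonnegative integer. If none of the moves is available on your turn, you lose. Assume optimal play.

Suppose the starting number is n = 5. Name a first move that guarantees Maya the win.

Move to 4.

Label each position W (a win for the player to move) or L (a loss). A position with no legal move is L; any other position is W exactly when some move reaches an L, and L when every move reaches a W.
n=0: no move → L
n=1: →0(L), so W
n=2: →1(W) only, which is W, so L
n=3: →2(L), so W
n=4: →3(W) only, which is W, so L
n=5: →4(L), so W
From 5, the L positions reachable in one move are: 4.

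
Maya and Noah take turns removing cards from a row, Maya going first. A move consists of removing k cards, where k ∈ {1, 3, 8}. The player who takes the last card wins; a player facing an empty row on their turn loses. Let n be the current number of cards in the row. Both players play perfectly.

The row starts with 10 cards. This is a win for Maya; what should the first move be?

Remove 8, leaving 2.

Work bottom-up. With no move the player to move loses. Otherwise the position is W if at least one move leads to an L position for the opponent, and L if every move leads to a W.
n=0: no move → L
n=1: W (go to 0, an L position)
n=2: L (sole option 1(W) is W)
n=3: W (go to 2, an L position)
n=4: L (options 3(W), 1(W) are all W)
n=5: W (go to 4, an L position)
n=6: L (options 5(W), 3(W) are all W)
n=7: W (go to 6, an L position)
n=8: W (go to 0, an L position)
n=9: W (go to 6, an L position)
n=10: W (go to 2, an L position)
From 10, the L positions reachable in one move are: 2.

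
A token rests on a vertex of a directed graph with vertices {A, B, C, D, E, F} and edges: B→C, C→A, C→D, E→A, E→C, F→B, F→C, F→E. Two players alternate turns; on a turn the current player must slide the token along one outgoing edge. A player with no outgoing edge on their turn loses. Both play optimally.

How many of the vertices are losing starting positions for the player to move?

3

Use the standard recursion: the mover loses at a terminal position; elsewhere, the mover wins exactly when some move hands the opponent an L position.
Every edge goes from a vertex to one that appears earlier in the order D, A, C, B, E, F, so processing vertices in that order labels each vertex after all of its successors.
D: no outgoing edge → L
A: no outgoing edge → L
C: →A(L), so W
B: →C(W) only, which is W, so L
E: →A(L), so W
F: →B(L), so W
The L vertices are A, B, D; that is 3 in all.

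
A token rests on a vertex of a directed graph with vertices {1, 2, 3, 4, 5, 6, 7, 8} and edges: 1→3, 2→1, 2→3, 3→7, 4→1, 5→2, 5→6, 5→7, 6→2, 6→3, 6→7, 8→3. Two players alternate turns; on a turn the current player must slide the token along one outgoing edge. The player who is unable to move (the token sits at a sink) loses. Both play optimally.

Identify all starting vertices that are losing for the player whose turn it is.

1, 7, 8

Label each position W (a win for the player to move) or L (a loss). A position with no legal move is L; any other position is W exactly when some move reaches an L, and L when every move reaches a W.
Every edge goes from a vertex to one that appears earlier in the order 7, 3, 1, 2, 6, 5, 4, 8, so processing vertices in that order labels each vertex after all of its successors.
7: no outgoing edge → L
3: →7(L), so W
1: →3(W) only, which is W, so L
2: →1(L), so W
6: →7(L), so W
5: →7(L), so W
4: →1(L), so W
8: →3(W) only, which is W, so L
The losing starting vertices are exactly the entries labelled L in this table (3 of them).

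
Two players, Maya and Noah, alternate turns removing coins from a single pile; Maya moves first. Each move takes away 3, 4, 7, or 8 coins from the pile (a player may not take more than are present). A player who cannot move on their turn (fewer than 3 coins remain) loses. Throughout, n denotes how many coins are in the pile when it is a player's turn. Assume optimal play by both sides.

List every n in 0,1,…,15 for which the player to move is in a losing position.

0, 1, 2, 11, 12, 13

Classify positions by backward induction: terminal positions (no move available) are L. From any other position, the mover wins iff some move reaches an L.
n=0: no move → L
n=1: no move → L
n=2: no move → L
n=3: reaches L-position 0 → W
n=4: reaches L-position 1 → W
n=5: reaches L-position 2 → W
n=6: reaches L-position 2 → W
n=7: reaches L-position 0 → W
n=8: reaches L-position 1 → W
n=9: reaches L-position 2 → W
n=10: reaches L-position 2 → W
n=11: only reaches 8(W), 7(W), 4(W), 3(W), all W → L
n=12: only reaches 9(W), 8(W), 5(W), 4(W), all W → L
n=13: only reaches 10(W), 9(W), 6(W), 5(W), all W → L
n=14: reaches L-position 11 → W
n=15: reaches L-position 12 → W
The losing starting values of n are exactly the entries labelled L in this table (6 of them).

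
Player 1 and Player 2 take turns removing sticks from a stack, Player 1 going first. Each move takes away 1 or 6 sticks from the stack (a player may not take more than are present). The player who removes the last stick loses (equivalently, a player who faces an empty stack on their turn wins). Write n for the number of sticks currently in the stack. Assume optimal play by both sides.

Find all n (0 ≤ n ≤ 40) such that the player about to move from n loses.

Compute win/loss labels from the base case upward. A position with no move is W. Any other position is W if it can reach an L in one move, else L.
n=0: no move; the opponent has just taken the last stick and therefore loses → W
n=1: →0(W) only, which is W, so L
n=2: →1(L), so W
n=3: →2(W) only, which is W, so L
n=4: →3(L), so W
n=5: →4(W) only, which is W, so L
n=6: →5(L), so W
n=7: →1(L), so W
n=8: →7(W), 2(W) — all W, so L
n=9: →8(L), so W
n=10: →9(W), 4(W) — all W, so L
n=11: →10(L), so W
n=12: →11(W), 6(W) — all W, so L
n=13: →12(L), so W
n=14: →8(L), so W
n=15: →14(W), 9(W) — all W, so L
n=16: →15(L), so W
n=17: →16(W), 11(W) — all W, so L
n=18: →17(L), so W
n=19: →18(W), 13(W) — all W, so L
n=20: →19(L), so W
n=21: →15(L), so W
n=22: →21(W), 16(W) — all W, so L
n=23: →22(L), so W
n=24: →23(W), 18(W) — all W, so L
n=25: →24(L), so W
n=26: →25(W), 20(W) — all W, so L
n=27: →26(L), so W
n=28: →22(L), so W
n=29: →28(W), 23(W) — all W, so L
n=30: →29(L), so W
n=31: →30(W), 25(W) — all W, so L
n=32: →31(L), so W
n=33: →32(W), 27(W) — all W, so L
n=34: →33(L), so W
n=35: →29(L), so W
n=36: →35(W), 30(W) — all W, so L
n=37: →36(L), so W
n=38: →37(W), 32(W) — all W, so L
n=39: →38(L), so W
n=40: →39(W), 34(W) — all W, so L
Reading off the rows marked L gives the requested list; there are 18 such values of n.

1, 3, 5, 8, 10, 12, 15, 17, 19, 22, 24, 26, 29, 31, 33, 36, 38, 40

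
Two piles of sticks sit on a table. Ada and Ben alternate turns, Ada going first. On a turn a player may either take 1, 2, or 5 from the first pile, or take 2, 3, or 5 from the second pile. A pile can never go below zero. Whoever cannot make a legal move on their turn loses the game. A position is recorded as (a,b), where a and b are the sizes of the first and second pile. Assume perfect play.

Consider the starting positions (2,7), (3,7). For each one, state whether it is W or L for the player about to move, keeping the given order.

(2,7): W, (3,7): L

Positions with no move are L. A position that does have a move is losing for the player to move precisely when every available move leads to a winning position for the opponent. Fill in the labels:
No move ever increases a pile, so every position that can arise here has a ≤ 3 and b ≤ 7; it is enough to label the cells with 0 ≤ a ≤ 3 and 0 ≤ b ≤ 7.
Every move lowers a or b (never raises either), so fill the grid row by row in increasing a, and left to right within a row: each cell's successors are then already labelled.
      b=0  b=1  b=2  b=3  b=4  b=5  b=6  b=7
a=0:    L    L    W    W    W    W    W    L
a=1:    W    W    L    L    W    W    W    W
a=2:    W    W    W    W    L    L    W    W
a=3:    L    L    W    W    W    W    W    L
Cells with no legal move (terminal, hence L): (0,0), (0,1).
The remaining L cells, each justified by listing all of its moves:
(0,7): only reaches (0,5)(W), (0,4)(W), (0,2)(W), all W → L
(1,2): only reaches (0,2)(W), (1,0)(W), all W → L
(1,3): only reaches (0,3)(W), (1,1)(W), (1,0)(W), all W → L
(2,4): only reaches (1,4)(W), (0,4)(W), (2,2)(W), (2,1)(W), all W → L
(2,5): only reaches (1,5)(W), (0,5)(W), (2,3)(W), (2,2)(W), (2,0)(W), all W → L
(3,0): only reaches (2,0)(W), (1,0)(W), all W → L
(3,1): only reaches (2,1)(W), (1,1)(W), all W → L
(3,7): only reaches (2,7)(W), (1,7)(W), (3,5)(W), (3,4)(W), (3,2)(W), all W → L
Every other cell has at least one move into one of the L cells above, so it is W.
(2,7): the move to (0,7) reaches an L cell, so W
(3,7): one of the L cells justified above, so L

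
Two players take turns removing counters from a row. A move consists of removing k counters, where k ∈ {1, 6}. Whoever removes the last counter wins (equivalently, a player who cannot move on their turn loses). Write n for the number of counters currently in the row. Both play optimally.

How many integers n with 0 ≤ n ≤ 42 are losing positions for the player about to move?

19

Positions with no move are L. A position that does have a move is losing for the player to move precisely when every available move leads to a winning position for the opponent. Fill in the labels:
n=0: no move → L
n=1: can move to 0, which is L ⇒ W
n=2: the only move is to 1(W), a W ⇒ L
n=3: can move to 2, which is L ⇒ W
n=4: the only move is to 3(W), a W ⇒ L
n=5: can move to 4, which is L ⇒ W
n=6: can move to 0, which is L ⇒ W
n=7: moves to 6(W), 1(W); every one is W ⇒ L
n=8: can move to 7, which is L ⇒ W
n=9: moves to 8(W), 3(W); every one is W ⇒ L
n=10: can move to 9, which is L ⇒ W
n=11: moves to 10(W), 5(W); every one is W ⇒ L
n=12: can move to 11, which is L ⇒ W
n=13: can move to 7, which is L ⇒ W
n=14: moves to 13(W), 8(W); every one is W ⇒ L
n=15: can move to 14, which is L ⇒ W
n=16: moves to 15(W), 10(W); every one is W ⇒ L
n=17: can move to 16, which is L ⇒ W
n=18: moves to 17(W), 12(W); every one is W ⇒ L
n=19: can move to 18, which is L ⇒ W
n=20: can move to 14, which is L ⇒ W
n=21: moves to 20(W), 15(W); every one is W ⇒ L
n=22: can move to 21, which is L ⇒ W
n=23: moves to 22(W), 17(W); every one is W ⇒ L
n=24: can move to 23, which is L ⇒ W
n=25: moves to 24(W), 19(W); every one is W ⇒ L
n=26: can move to 25, which is L ⇒ W
n=27: can move to 21, which is L ⇒ W
n=28: moves to 27(W), 22(W); every one is W ⇒ L
n=29: can move to 28, which is L ⇒ W
n=30: moves to 29(W), 24(W); every one is W ⇒ L
n=31: can move to 30, which is L ⇒ W
n=32: moves to 31(W), 26(W); every one is W ⇒ L
n=33: can move to 32, which is L ⇒ W
n=34: can move to 28, which is L ⇒ W
n=35: moves to 34(W), 29(W); every one is W ⇒ L
n=36: can move to 35, which is L ⇒ W
n=37: moves to 36(W), 31(W); every one is W ⇒ L
n=38: can move to 37, which is L ⇒ W
n=39: moves to 38(W), 33(W); every one is W ⇒ L
n=40: can move to 39, which is L ⇒ W
n=41: can move to 35, which is L ⇒ W
n=42: moves to 41(W), 36(W); every one is W ⇒ L
L entries with 0 ≤ n ≤ 42: n = 0, 2, 4, 7, 9, 11, 14, 16, 18, 21, 23, 25, 28, 30, 32, 35, 37, 39, 42; that makes 19.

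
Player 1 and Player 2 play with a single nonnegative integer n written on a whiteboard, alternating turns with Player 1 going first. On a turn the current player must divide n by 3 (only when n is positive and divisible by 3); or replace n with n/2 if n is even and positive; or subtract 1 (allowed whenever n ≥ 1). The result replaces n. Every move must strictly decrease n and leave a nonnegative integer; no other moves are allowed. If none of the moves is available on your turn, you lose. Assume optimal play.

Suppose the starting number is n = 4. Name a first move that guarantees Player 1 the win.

Move to 2.

Use the standard recursion: the mover loses at a terminal position; elsewhere, the mover wins exactly when some move hands the opponent an L position.
n=0: no move → L
n=1: can move to 0, which is L ⇒ W
n=2: the only move is to 1(W), a W ⇒ L
n=3: can move to 2, which is L ⇒ W
n=4: can move to 2, which is L ⇒ W
From 4, the L positions reachable in one move are: 2.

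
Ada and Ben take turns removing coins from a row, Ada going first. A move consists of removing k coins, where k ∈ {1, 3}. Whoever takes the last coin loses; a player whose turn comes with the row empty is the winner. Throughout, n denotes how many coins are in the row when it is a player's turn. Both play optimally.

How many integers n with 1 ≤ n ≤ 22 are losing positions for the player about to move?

Positions with no move are W. A position that does have a move is losing for the player to move precisely when every available move leads to a winning position for the opponent. Fill in the labels:
n=0: no move; the opponent has just taken the last coin and therefore loses → W
n=1: only reaches 0(W), which is W → L
n=2: reaches L-position 1 → W
n=3: only reaches 2(W), 0(W), all W → L
n=4: reaches L-position 3 → W
n=5: only reaches 4(W), 2(W), all W → L
n=6: reaches L-position 5 → W
n=7: only reaches 6(W), 4(W), all W → L
n=8: reaches L-position 7 → W
n=9: only reaches 8(W), 6(W), all W → L
n=10: reaches L-position 9 → W
n=11: only reaches 10(W), 8(W), all W → L
n=12: reaches L-position 11 → W
n=13: only reaches 12(W), 10(W), all W → L
n=14: reaches L-position 13 → W
n=15: only reaches 14(W), 12(W), all W → L
n=16: reaches L-position 15 → W
n=17: only reaches 16(W), 14(W), all W → L
n=18: reaches L-position 17 → W
n=19: only reaches 18(W), 16(W), all W → L
n=20: reaches L-position 19 → W
n=21: only reaches 20(W), 18(W), all W → L
n=22: reaches L-position 21 → W
L entries with 1 ≤ n ≤ 22 (the range starts at n=1): n = 1, 3, 5, 7, 9, 11, 13, 15, 17, 19, 21; that makes 11.

11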